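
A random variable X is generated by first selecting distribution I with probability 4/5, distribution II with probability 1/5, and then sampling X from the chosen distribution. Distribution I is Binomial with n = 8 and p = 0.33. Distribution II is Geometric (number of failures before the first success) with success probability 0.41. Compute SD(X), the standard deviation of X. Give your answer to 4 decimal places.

Per component, I: μ=2.64, E[X²]=8.7384; II: μ=1.43902, E[X²]=5.58061.
E[X] = 0.8·2.64 + 0.2·1.43902 = 2.3998.
E[X²] = 0.8·8.7384 + 0.2·5.58061 = 8.10684.
Var(X) = E[X²] − (E[X])² = 8.10684 − 5.75906 = 2.34778.
SD(X) = √2.34778 = 1.53225.

1.5322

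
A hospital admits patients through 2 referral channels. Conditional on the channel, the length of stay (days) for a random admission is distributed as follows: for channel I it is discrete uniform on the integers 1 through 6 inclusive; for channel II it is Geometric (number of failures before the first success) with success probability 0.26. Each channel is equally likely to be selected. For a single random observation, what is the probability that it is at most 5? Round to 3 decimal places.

0.835

Conditional on each channel, P(X ≤ 5): I: 0.833333; II: 0.835794.
By total probability, P(X ≤ 5) = 0.5·0.833333 + 0.5·0.835794 = 0.834563.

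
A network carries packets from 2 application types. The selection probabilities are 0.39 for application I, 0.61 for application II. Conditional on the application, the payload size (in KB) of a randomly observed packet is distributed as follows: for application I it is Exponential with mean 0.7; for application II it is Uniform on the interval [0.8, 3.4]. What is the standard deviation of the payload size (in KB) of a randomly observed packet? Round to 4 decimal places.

1.0005

Per component, I: μ=0.7, E[X²]=0.98; II: μ=2.1, E[X²]=4.97333.
E[X] = 0.39·0.7 + 0.61·2.1 = 1.554.
E[X²] = 0.39·0.98 + 0.61·4.97333 = 3.41593.
Var(X) = E[X²] − (E[X])² = 3.41593 − 2.41492 = 1.00102.
SD(X) = √1.00102 = 1.00051.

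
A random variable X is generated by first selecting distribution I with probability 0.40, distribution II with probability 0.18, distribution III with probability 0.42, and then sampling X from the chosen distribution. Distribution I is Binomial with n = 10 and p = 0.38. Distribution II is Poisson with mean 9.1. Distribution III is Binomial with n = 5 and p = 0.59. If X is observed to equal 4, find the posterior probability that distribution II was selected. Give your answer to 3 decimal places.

Likelihoods P(X=4 | ·): I: 0.248716; II: 0.0319062; III: 0.248406.
Posterior ∝ prior × likelihood. Numerator for II: 0.18·0.0319062 = 0.00574311.
Normalizing constant: 0.4·0.248716 + 0.18·0.0319062 + 0.42·0.248406 = 0.20956.
P(II | observation) = 0.00574311 / 0.20956 = 0.0274056.

0.027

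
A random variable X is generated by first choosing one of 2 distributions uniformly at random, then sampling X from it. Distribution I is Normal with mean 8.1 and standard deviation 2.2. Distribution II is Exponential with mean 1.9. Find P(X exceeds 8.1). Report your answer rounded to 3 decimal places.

Conditional on each component, P(X > 8.1): I: 0.5; II: 0.0140778.
By total probability, P(X > 8.1) = 0.5·0.5 + 0.5·0.0140778 = 0.257039.

0.257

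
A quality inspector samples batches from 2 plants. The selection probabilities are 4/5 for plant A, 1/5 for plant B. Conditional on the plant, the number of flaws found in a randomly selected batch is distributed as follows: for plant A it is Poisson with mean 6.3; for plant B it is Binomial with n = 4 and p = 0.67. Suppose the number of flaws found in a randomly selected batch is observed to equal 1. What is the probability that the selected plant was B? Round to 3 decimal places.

0.675

Likelihoods P(X=1 | ·): A: 0.0115687; B: 0.0963112.
Posterior ∝ prior × likelihood. Numerator for B: 0.2·0.0963112 = 0.0192622.
Normalizing constant: 0.8·0.0115687 + 0.2·0.0963112 = 0.0285172.
P(B | observation) = 0.0192622 / 0.0285172 = 0.67546.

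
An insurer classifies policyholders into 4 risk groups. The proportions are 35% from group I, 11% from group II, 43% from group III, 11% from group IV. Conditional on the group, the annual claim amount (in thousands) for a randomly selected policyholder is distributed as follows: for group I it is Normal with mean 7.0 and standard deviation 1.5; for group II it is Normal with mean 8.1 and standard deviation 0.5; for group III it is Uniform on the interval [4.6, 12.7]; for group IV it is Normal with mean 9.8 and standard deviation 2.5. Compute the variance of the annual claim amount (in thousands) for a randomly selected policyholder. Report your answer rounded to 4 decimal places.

Per component, I: μ=7, E[X²]=51.25; II: μ=8.1, E[X²]=65.86; III: μ=8.65, E[X²]=80.29; IV: μ=9.8, E[X²]=102.29.
E[X] = 0.35·7 + 0.11·8.1 + 0.43·8.65 + 0.11·9.8 = 8.1385.
E[X²] = 0.35·51.25 + 0.11·65.86 + 0.43·80.29 + 0.11·102.29 = 70.9587.
Var(X) = E[X²] − (E[X])² = 70.9587 − 66.2352 = 4.72352.

4.7235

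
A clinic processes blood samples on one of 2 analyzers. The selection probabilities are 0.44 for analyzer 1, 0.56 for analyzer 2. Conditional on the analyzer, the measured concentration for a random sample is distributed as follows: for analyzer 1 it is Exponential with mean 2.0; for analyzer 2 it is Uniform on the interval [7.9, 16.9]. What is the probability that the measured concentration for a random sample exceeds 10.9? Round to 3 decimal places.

Conditional on each analyzer, P(X > 10.9): 1: 0.0042963; 2: 0.666667.
By total probability, P(X > 10.9) = 0.44·0.0042963 + 0.56·0.666667 = 0.375224.

0.375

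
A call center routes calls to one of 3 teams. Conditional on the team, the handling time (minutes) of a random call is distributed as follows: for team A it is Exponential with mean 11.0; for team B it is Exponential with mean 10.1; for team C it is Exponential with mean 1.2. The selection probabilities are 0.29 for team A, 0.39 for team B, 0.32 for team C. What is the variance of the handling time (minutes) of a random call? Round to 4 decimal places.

94.2242

Per component, A: μ=11, E[X²]=242; B: μ=10.1, E[X²]=204.02; C: μ=1.2, E[X²]=2.88.
E[X] = 0.29·11 + 0.39·10.1 + 0.32·1.2 = 7.513.
E[X²] = 0.29·242 + 0.39·204.02 + 0.32·2.88 = 150.669.
Var(X) = E[X²] − (E[X])² = 150.669 − 56.4452 = 94.2242.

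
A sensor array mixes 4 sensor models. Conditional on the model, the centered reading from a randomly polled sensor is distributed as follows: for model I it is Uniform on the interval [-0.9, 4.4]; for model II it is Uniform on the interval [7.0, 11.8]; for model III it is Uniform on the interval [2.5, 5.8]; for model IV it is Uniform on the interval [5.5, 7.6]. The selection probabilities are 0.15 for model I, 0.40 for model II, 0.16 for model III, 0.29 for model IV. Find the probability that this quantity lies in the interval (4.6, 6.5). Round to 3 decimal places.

Conditional on each model, P(4.6 < X < 6.5): I: 0; II: 0; III: 0.363636; IV: 0.47619.
By total probability, P(4.6 < X < 6.5) = 0.15·0 + 0.4·0 + 0.16·0.363636 + 0.29·0.47619 = 0.196277.

0.196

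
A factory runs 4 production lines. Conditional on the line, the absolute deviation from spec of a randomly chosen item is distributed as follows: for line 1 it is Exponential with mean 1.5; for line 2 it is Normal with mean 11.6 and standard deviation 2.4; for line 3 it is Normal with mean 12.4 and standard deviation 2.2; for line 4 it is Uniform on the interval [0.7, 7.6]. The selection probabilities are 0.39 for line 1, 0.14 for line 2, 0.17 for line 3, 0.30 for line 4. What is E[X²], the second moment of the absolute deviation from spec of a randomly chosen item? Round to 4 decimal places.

For each component E[X²] = Var + (mean)², giving 1: 4.5; 2: 140.32; 3: 158.6; 4: 21.19.
Overall E[X²] = 0.39·4.5 + 0.14·140.32 + 0.17·158.6 + 0.3·21.19 = 54.7188.

54.7188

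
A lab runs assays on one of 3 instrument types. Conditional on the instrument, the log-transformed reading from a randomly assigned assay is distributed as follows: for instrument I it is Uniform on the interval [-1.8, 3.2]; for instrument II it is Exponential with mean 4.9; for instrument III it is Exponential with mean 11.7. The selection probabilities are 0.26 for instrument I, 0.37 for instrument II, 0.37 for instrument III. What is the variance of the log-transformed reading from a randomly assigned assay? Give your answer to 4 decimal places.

79.7421

Per component, I: μ=0.7, E[X²]=2.57333; II: μ=4.9, E[X²]=48.02; III: μ=11.7, E[X²]=273.78.
E[X] = 0.26·0.7 + 0.37·4.9 + 0.37·11.7 = 6.324.
E[X²] = 0.26·2.57333 + 0.37·48.02 + 0.37·273.78 = 119.735.
Var(X) = E[X²] − (E[X])² = 119.735 − 39.993 = 79.7421.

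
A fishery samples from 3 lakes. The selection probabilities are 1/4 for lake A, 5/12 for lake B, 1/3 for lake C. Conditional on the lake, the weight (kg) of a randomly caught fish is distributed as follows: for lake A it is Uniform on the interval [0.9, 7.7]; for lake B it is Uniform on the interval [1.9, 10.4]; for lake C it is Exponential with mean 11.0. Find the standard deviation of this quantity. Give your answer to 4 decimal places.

7.1533

Per component, A: μ=4.3, E[X²]=22.3433; B: μ=6.15, E[X²]=43.8433; C: μ=11, E[X²]=242.
E[X] = 0.25·4.3 + 0.416667·6.15 + 0.333333·11 = 7.30417.
E[X²] = 0.25·22.3433 + 0.416667·43.8433 + 0.333333·242 = 104.521.
Var(X) = E[X²] − (E[X])² = 104.521 − 53.3509 = 51.1697.
SD(X) = √51.1697 = 7.1533.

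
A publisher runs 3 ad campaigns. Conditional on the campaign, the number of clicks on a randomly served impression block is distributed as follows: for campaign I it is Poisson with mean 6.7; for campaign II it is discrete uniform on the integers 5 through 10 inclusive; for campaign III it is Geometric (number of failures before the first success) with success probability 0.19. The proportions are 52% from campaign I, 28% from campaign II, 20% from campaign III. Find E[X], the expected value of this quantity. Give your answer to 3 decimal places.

6.437

Component means — I: 6.7; II: 7.5; III: 4.26316.
E[X] = 0.52·6.7 + 0.28·7.5 + 0.2·4.26316 = 6.43663.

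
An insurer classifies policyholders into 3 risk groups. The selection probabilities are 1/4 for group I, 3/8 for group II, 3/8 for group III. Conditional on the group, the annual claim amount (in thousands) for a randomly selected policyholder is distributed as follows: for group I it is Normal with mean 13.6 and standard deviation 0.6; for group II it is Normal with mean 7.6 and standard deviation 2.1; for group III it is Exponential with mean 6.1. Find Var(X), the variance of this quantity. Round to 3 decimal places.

Per component, I: μ=13.6, E[X²]=185.32; II: μ=7.6, E[X²]=62.17; III: μ=6.1, E[X²]=74.42.
E[X] = 0.25·13.6 + 0.375·7.6 + 0.375·6.1 = 8.5375.
E[X²] = 0.25·185.32 + 0.375·62.17 + 0.375·74.42 = 97.5512.
Var(X) = E[X²] − (E[X])² = 97.5512 − 72.8889 = 24.6623.

24.662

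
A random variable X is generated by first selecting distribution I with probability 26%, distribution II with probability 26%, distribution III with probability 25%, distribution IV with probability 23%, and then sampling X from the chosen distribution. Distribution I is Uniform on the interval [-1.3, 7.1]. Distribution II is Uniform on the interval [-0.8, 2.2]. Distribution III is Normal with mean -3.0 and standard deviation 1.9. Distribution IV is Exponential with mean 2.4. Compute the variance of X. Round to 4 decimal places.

Per component, I: μ=2.9, E[X²]=14.29; II: μ=0.7, E[X²]=1.24; III: μ=-3, E[X²]=12.61; IV: μ=2.4, E[X²]=11.52.
E[X] = 0.26·2.9 + 0.26·0.7 + 0.25·-3 + 0.23·2.4 = 0.738.
E[X²] = 0.26·14.29 + 0.26·1.24 + 0.25·12.61 + 0.23·11.52 = 9.8399.
Var(X) = E[X²] − (E[X])² = 9.8399 − 0.544644 = 9.29526.

9.2953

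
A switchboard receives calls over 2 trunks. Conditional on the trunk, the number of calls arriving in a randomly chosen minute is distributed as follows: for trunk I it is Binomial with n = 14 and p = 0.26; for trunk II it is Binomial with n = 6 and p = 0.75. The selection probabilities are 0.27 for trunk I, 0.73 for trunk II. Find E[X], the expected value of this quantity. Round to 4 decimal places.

4.2678

Component means — I: 3.64; II: 4.5.
E[X] = 0.27·3.64 + 0.73·4.5 = 4.2678.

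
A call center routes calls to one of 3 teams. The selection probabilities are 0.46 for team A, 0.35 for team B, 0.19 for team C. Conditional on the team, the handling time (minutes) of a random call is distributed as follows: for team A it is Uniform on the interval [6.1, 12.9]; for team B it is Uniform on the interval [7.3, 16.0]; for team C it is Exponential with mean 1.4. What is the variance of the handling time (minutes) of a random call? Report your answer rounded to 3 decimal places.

Per component, A: μ=9.5, E[X²]=94.1033; B: μ=11.65, E[X²]=142.03; C: μ=1.4, E[X²]=3.92.
E[X] = 0.46·9.5 + 0.35·11.65 + 0.19·1.4 = 8.7135.
E[X²] = 0.46·94.1033 + 0.35·142.03 + 0.19·3.92 = 93.7428.
Var(X) = E[X²] − (E[X])² = 93.7428 − 75.9251 = 17.8178.

17.818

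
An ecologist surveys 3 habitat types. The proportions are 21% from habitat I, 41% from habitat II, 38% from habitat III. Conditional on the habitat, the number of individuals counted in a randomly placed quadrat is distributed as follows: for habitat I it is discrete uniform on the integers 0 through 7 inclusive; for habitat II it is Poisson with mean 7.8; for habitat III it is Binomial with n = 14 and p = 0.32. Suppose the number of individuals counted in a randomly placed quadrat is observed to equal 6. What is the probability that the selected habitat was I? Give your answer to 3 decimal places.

0.195

Likelihoods P(X=6 | ·): I: 0.125; II: 0.128156; III: 0.14741.
Posterior ∝ prior × likelihood. Numerator for I: 0.21·0.125 = 0.02625.
Normalizing constant: 0.21·0.125 + 0.41·0.128156 + 0.38·0.14741 = 0.13481.
P(I | observation) = 0.02625 / 0.13481 = 0.194719.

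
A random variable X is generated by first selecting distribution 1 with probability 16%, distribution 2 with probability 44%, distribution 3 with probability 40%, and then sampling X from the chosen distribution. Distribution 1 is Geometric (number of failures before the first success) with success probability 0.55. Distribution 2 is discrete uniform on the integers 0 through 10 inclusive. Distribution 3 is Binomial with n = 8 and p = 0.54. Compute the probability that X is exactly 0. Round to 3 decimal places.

0.129

Conditional on each component, P(X = 0): 1: 0.55; 2: 0.0909091; 3: 0.00200476.
By total probability, P(X = 0) = 0.16·0.55 + 0.44·0.0909091 + 0.4·0.00200476 = 0.128802.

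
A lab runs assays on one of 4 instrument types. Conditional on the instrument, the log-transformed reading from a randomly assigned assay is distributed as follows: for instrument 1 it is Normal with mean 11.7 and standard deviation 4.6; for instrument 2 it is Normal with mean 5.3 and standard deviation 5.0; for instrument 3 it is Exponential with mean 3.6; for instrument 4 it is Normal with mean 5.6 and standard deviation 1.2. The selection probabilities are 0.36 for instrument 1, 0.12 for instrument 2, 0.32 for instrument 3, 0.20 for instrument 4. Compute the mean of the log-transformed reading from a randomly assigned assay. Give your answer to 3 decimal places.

7.120

Component means — 1: 11.7; 2: 5.3; 3: 3.6; 4: 5.6.
E[X] = 0.36·11.7 + 0.12·5.3 + 0.32·3.6 + 0.2·5.6 = 7.12.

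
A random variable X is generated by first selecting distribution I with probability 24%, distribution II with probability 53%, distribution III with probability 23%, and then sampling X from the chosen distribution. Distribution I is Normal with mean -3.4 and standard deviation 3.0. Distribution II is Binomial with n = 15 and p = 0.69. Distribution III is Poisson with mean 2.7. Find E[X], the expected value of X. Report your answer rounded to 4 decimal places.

5.2905

Component means — I: -3.4; II: 10.35; III: 2.7.
E[X] = 0.24·-3.4 + 0.53·10.35 + 0.23·2.7 = 5.2905.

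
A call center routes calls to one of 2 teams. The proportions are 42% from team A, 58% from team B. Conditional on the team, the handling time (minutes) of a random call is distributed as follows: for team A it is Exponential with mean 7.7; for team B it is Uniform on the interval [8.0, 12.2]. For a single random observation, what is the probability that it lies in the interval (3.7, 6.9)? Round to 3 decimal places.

Conditional on each team, P(3.7 < X < 6.9): A: 0.210305; B: 0.
By total probability, P(3.7 < X < 6.9) = 0.42·0.210305 + 0.58·0 = 0.0883282.

0.088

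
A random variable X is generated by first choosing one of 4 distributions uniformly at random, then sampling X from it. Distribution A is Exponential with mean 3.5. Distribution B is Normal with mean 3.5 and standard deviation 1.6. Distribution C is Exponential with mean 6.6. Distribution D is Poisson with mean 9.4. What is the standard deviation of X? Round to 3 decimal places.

4.794

Per component, A: μ=3.5, E[X²]=24.5; B: μ=3.5, E[X²]=14.81; C: μ=6.6, E[X²]=87.12; D: μ=9.4, E[X²]=97.76.
E[X] = 0.25·3.5 + 0.25·3.5 + 0.25·6.6 + 0.25·9.4 = 5.75.
E[X²] = 0.25·24.5 + 0.25·14.81 + 0.25·87.12 + 0.25·97.76 = 56.0475.
Var(X) = E[X²] − (E[X])² = 56.0475 − 33.0625 = 22.985.
SD(X) = √22.985 = 4.79427.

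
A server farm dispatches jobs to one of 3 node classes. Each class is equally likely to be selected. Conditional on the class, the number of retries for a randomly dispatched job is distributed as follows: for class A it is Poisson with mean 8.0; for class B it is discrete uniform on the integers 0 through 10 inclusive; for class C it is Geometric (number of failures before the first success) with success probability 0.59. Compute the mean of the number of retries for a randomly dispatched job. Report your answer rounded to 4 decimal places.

Component means — A: 8; B: 5; C: 0.694915.
E[X] = 0.333333·8 + 0.333333·5 + 0.333333·0.694915 = 4.56497.

4.5650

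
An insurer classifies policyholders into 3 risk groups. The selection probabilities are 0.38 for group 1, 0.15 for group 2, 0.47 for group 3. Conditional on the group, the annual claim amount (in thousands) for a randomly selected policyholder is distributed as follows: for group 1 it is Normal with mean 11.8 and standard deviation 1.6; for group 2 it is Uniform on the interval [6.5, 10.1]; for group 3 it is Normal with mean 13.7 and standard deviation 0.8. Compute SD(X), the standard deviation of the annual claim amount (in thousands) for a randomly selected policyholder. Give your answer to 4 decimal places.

Per component, 1: μ=11.8, E[X²]=141.8; 2: μ=8.3, E[X²]=69.97; 3: μ=13.7, E[X²]=188.33.
E[X] = 0.38·11.8 + 0.15·8.3 + 0.47·13.7 = 12.168.
E[X²] = 0.38·141.8 + 0.15·69.97 + 0.47·188.33 = 152.895.
Var(X) = E[X²] − (E[X])² = 152.895 − 148.06 = 4.83438.
SD(X) = √4.83438 = 2.19872.

2.1987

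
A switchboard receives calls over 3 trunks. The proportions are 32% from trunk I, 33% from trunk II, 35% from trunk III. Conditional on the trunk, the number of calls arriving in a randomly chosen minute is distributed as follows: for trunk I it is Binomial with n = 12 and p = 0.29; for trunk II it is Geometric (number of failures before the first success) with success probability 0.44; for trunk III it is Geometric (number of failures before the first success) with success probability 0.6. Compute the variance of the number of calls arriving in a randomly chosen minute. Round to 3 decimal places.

Per component, I: μ=3.48, E[X²]=14.5812; II: μ=1.27273, E[X²]=4.5124; III: μ=0.666667, E[X²]=1.55556.
E[X] = 0.32·3.48 + 0.33·1.27273 + 0.35·0.666667 = 1.76693.
E[X²] = 0.32·14.5812 + 0.33·4.5124 + 0.35·1.55556 = 6.69952.
Var(X) = E[X²] − (E[X])² = 6.69952 − 3.12205 = 3.57747.

3.577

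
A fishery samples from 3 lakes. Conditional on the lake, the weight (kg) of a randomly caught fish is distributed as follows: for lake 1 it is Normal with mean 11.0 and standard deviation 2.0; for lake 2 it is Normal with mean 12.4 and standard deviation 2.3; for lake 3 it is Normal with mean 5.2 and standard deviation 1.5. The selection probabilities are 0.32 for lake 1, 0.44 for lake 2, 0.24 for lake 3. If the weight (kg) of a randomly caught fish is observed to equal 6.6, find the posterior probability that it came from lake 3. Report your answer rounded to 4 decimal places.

Likelihoods f(6.6 | ·): 1: 0.0177373; 2: 0.00721616; 3: 0.172052.
Posterior ∝ prior × likelihood. Numerator for 3: 0.24·0.172052 = 0.0412925.
Normalizing constant: 0.32·0.0177373 + 0.44·0.00721616 + 0.24·0.172052 = 0.0501435.
P(3 | observation) = 0.0412925 / 0.0501435 = 0.823486.

0.8235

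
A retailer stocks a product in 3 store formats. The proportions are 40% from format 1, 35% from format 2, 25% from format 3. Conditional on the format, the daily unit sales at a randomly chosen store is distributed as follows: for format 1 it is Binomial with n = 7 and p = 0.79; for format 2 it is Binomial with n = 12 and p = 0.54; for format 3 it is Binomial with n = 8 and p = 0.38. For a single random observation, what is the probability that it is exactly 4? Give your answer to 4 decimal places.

Conditional on each format, P(X = 4): 1: 0.126251; 2: 0.0843807; 3: 0.215675.
By total probability, P(X = 4) = 0.4·0.126251 + 0.35·0.0843807 + 0.25·0.215675 = 0.133952.

0.1340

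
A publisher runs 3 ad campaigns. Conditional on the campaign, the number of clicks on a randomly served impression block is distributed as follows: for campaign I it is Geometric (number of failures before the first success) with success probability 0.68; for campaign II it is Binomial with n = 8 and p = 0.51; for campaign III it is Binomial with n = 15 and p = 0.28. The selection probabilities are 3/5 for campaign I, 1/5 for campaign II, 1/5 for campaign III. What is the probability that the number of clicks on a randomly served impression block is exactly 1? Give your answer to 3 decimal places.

0.145

Conditional on each campaign, P(X = 1): I: 0.2176; II: 0.0276715; III: 0.0422575.
By total probability, P(X = 1) = 0.6·0.2176 + 0.2·0.0276715 + 0.2·0.0422575 = 0.144546.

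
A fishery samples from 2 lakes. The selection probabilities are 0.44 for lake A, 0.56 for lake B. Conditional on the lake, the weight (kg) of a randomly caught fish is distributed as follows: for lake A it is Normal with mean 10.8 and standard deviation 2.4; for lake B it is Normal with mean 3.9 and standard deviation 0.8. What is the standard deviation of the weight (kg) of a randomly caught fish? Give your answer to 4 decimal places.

Per component, A: μ=10.8, E[X²]=122.4; B: μ=3.9, E[X²]=15.85.
E[X] = 0.44·10.8 + 0.56·3.9 = 6.936.
E[X²] = 0.44·122.4 + 0.56·15.85 = 62.732.
Var(X) = E[X²] − (E[X])² = 62.732 − 48.1081 = 14.6239.
SD(X) = √14.6239 = 3.82412.

3.8241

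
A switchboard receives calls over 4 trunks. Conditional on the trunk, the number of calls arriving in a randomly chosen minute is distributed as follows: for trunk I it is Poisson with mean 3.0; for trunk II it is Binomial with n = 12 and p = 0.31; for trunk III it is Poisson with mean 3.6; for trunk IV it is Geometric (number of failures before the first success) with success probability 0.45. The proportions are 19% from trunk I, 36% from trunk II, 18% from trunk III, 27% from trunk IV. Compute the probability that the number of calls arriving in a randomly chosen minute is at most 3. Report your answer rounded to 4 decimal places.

Conditional on each trunk, P(X ≤ 3): I: 0.647232; II: 0.461941; III: 0.515216; IV: 0.908494.
By total probability, P(X ≤ 3) = 0.19·0.647232 + 0.36·0.461941 + 0.18·0.515216 + 0.27·0.908494 = 0.627305.

0.6273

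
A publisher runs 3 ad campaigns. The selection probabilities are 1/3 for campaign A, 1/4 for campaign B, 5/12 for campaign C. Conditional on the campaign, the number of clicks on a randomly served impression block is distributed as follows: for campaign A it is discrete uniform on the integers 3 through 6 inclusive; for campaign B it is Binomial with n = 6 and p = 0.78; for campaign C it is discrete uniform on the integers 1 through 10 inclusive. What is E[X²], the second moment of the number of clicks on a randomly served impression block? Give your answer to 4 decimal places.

28.9413

For each component E[X²] = Var + (mean)², giving A: 21.5; B: 22.932; C: 38.5.
Overall E[X²] = 0.333333·21.5 + 0.25·22.932 + 0.416667·38.5 = 28.9413.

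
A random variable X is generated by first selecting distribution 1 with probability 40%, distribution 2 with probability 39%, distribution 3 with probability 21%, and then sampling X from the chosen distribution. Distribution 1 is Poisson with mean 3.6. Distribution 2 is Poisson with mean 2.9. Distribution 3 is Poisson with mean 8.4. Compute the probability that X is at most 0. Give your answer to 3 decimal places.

0.032

Conditional on each component, P(X ≤ 0): 1: 0.0273237; 2: 0.0550232; 3: 0.000224867.
By total probability, P(X ≤ 0) = 0.4·0.0273237 + 0.39·0.0550232 + 0.21·0.000224867 = 0.0324358.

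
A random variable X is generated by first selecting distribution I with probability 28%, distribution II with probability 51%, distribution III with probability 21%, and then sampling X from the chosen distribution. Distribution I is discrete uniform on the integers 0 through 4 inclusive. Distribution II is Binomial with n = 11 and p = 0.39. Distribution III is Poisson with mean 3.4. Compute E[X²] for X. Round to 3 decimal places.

For each component E[X²] = Var + (mean)², giving I: 6; II: 21.021; III: 14.96.
Overall E[X²] = 0.28·6 + 0.51·21.021 + 0.21·14.96 = 15.5423.

15.542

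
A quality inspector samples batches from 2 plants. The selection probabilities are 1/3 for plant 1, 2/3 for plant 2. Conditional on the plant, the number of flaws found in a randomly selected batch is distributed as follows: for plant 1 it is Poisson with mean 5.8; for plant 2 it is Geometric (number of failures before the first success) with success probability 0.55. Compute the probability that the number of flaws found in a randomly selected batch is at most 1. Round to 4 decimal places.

Conditional on each plant, P(X ≤ 1): 1: 0.0205874; 2: 0.7975.
By total probability, P(X ≤ 1) = 0.333333·0.0205874 + 0.666667·0.7975 = 0.538529.

0.5385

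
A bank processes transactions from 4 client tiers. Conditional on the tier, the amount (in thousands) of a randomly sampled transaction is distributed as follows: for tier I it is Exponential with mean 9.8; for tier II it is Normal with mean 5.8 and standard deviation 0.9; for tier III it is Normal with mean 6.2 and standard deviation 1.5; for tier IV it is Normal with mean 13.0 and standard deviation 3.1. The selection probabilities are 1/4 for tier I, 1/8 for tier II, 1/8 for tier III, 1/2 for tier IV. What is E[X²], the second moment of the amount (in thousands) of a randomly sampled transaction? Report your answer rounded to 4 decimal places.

146.7175

For each component E[X²] = Var + (mean)², giving I: 192.08; II: 34.45; III: 40.69; IV: 178.61.
Overall E[X²] = 0.25·192.08 + 0.125·34.45 + 0.125·40.69 + 0.5·178.61 = 146.718.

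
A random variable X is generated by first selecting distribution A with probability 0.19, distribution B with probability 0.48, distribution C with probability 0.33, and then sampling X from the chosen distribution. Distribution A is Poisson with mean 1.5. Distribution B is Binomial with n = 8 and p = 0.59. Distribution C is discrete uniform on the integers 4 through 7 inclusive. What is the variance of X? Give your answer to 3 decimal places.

3.672

Per component, A: μ=1.5, E[X²]=3.75; B: μ=4.72, E[X²]=24.2136; C: μ=5.5, E[X²]=31.5.
E[X] = 0.19·1.5 + 0.48·4.72 + 0.33·5.5 = 4.3656.
E[X²] = 0.19·3.75 + 0.48·24.2136 + 0.33·31.5 = 22.73.
Var(X) = E[X²] − (E[X])² = 22.73 − 19.0585 = 3.67156.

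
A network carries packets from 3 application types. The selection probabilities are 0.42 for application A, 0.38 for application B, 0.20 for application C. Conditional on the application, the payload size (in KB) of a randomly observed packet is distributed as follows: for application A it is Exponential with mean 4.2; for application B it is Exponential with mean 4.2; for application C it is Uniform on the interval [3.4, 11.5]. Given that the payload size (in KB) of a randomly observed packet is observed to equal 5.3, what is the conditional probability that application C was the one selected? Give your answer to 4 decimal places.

0.3141

Likelihoods f(5.3 | ·): A: 0.0674082; B: 0.0674082; C: 0.123457.
Posterior ∝ prior × likelihood. Numerator for C: 0.2·0.123457 = 0.0246914.
Normalizing constant: 0.42·0.0674082 + 0.38·0.0674082 + 0.2·0.123457 = 0.0786179.
P(C | observation) = 0.0246914 / 0.0786179 = 0.314068.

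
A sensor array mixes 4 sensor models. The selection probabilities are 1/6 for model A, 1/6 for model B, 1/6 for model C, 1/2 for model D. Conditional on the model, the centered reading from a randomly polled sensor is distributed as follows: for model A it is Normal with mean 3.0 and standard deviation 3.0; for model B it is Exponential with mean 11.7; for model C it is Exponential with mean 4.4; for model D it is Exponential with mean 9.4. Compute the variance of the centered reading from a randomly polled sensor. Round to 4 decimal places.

Per component, A: μ=3, E[X²]=18; B: μ=11.7, E[X²]=273.78; C: μ=4.4, E[X²]=38.72; D: μ=9.4, E[X²]=176.72.
E[X] = 0.166667·3 + 0.166667·11.7 + 0.166667·4.4 + 0.5·9.4 = 7.88333.
E[X²] = 0.166667·18 + 0.166667·273.78 + 0.166667·38.72 + 0.5·176.72 = 143.443.
Var(X) = E[X²] − (E[X])² = 143.443 − 62.1469 = 81.2964.

81.2964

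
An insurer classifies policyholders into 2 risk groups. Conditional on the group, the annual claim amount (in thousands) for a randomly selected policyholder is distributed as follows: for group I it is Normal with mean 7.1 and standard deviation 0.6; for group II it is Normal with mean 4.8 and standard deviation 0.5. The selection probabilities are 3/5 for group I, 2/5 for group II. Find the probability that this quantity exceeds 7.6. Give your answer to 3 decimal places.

0.121

Conditional on each group, P(X > 7.6): I: 0.202328; II: 1.07176e-08.
By total probability, P(X > 7.6) = 0.6·0.202328 + 0.4·1.07176e-08 = 0.121397.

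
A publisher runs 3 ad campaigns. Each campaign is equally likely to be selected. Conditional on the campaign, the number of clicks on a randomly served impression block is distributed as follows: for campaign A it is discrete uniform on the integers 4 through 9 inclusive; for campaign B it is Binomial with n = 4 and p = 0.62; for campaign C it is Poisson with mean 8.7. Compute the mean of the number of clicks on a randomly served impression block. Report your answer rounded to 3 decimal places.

5.893

Component means — A: 6.5; B: 2.48; C: 8.7.
E[X] = 0.333333·6.5 + 0.333333·2.48 + 0.333333·8.7 = 5.89333.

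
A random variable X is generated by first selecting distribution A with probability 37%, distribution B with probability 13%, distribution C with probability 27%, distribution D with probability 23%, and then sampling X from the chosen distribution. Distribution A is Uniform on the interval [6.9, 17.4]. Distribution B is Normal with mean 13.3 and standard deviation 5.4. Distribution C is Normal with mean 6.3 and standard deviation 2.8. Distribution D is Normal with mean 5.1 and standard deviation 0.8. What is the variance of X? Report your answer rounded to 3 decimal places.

Per component, A: μ=12.15, E[X²]=156.81; B: μ=13.3, E[X²]=206.05; C: μ=6.3, E[X²]=47.53; D: μ=5.1, E[X²]=26.65.
E[X] = 0.37·12.15 + 0.13·13.3 + 0.27·6.3 + 0.23·5.1 = 9.0985.
E[X²] = 0.37·156.81 + 0.13·206.05 + 0.27·47.53 + 0.23·26.65 = 103.769.
Var(X) = E[X²] − (E[X])² = 103.769 − 82.7827 = 20.9861.

20.986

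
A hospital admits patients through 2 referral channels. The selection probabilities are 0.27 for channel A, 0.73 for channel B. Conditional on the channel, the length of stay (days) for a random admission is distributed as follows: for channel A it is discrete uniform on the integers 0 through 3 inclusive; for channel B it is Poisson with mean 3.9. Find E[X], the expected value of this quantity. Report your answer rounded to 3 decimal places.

3.252

Component means — A: 1.5; B: 3.9.
E[X] = 0.27·1.5 + 0.73·3.9 = 3.252.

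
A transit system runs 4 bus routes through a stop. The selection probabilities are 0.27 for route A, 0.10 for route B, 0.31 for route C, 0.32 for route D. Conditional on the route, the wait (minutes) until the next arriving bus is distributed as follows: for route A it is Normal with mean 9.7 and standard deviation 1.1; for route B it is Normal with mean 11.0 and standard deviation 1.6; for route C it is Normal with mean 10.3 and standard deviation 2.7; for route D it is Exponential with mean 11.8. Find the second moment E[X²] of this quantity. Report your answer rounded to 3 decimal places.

162.348

For each component E[X²] = Var + (mean)², giving A: 95.3; B: 123.56; C: 113.38; D: 278.48.
Overall E[X²] = 0.27·95.3 + 0.1·123.56 + 0.31·113.38 + 0.32·278.48 = 162.348.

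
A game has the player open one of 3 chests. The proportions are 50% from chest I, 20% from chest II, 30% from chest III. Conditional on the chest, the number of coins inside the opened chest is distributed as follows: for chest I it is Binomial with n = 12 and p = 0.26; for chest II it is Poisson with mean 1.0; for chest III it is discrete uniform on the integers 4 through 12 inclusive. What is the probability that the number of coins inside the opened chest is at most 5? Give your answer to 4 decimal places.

0.7342

Conditional on each chest, P(X ≤ 5): I: 0.935376; II: 0.999406; III: 0.222222.
By total probability, P(X ≤ 5) = 0.5·0.935376 + 0.2·0.999406 + 0.3·0.222222 = 0.734236.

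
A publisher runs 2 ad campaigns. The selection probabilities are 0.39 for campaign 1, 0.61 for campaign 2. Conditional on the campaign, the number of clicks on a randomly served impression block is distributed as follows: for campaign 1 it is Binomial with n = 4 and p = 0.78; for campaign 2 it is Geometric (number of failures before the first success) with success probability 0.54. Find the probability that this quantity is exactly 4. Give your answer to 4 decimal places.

Conditional on each campaign, P(X = 4): 1: 0.370151; 2: 0.0241783.
By total probability, P(X = 4) = 0.39·0.370151 + 0.61·0.0241783 = 0.159107.

0.1591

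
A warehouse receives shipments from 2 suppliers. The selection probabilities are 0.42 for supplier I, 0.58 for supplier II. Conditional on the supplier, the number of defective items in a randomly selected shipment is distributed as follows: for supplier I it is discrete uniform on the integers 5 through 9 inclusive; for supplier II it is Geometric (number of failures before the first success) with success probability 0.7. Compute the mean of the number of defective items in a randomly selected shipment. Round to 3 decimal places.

Component means — I: 7; II: 0.428571.
E[X] = 0.42·7 + 0.58·0.428571 = 3.18857.

3.189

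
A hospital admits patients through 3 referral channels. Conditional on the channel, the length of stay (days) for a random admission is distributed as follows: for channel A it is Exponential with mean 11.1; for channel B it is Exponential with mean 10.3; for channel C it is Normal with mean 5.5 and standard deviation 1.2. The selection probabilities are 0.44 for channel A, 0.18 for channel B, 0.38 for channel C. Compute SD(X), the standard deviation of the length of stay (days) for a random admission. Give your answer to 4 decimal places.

Per component, A: μ=11.1, E[X²]=246.42; B: μ=10.3, E[X²]=212.18; C: μ=5.5, E[X²]=31.69.
E[X] = 0.44·11.1 + 0.18·10.3 + 0.38·5.5 = 8.828.
E[X²] = 0.44·246.42 + 0.18·212.18 + 0.38·31.69 = 158.659.
Var(X) = E[X²] − (E[X])² = 158.659 − 77.9336 = 80.7258.
SD(X) = √80.7258 = 8.98475.

8.9848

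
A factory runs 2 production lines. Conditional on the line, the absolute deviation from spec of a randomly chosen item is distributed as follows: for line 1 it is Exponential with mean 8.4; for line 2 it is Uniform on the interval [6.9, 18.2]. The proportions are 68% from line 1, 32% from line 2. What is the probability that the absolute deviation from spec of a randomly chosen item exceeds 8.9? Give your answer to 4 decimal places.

0.4991

Conditional on each line, P(X > 8.9): 1: 0.346621; 2: 0.823009.
By total probability, P(X > 8.9) = 0.68·0.346621 + 0.32·0.823009 = 0.499065.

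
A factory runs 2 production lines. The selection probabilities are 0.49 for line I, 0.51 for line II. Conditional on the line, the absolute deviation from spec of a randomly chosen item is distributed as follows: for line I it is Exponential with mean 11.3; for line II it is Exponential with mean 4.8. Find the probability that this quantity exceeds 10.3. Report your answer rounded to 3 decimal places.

Conditional on each line, P(X > 10.3): I: 0.401919; II: 0.116971.
By total probability, P(X > 10.3) = 0.49·0.401919 + 0.51·0.116971 = 0.256595.

0.257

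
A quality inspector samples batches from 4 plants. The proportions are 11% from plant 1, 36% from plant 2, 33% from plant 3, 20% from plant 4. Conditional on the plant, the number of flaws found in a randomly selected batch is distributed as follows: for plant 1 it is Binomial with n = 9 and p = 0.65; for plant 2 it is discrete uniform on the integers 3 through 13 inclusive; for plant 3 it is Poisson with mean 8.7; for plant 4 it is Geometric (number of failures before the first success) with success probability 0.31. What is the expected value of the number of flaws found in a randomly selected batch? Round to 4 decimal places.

6.8397

Component means — 1: 5.85; 2: 8; 3: 8.7; 4: 2.22581.
E[X] = 0.11·5.85 + 0.36·8 + 0.33·8.7 + 0.2·2.22581 = 6.83966.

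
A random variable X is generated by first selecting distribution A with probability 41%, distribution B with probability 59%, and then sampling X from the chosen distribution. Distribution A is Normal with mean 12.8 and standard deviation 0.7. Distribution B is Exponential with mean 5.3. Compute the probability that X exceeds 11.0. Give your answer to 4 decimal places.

Conditional on each component, P(X > 11.0): A: 0.994936; B: 0.125497.
By total probability, P(X > 11.0) = 0.41·0.994936 + 0.59·0.125497 = 0.481967.

0.4820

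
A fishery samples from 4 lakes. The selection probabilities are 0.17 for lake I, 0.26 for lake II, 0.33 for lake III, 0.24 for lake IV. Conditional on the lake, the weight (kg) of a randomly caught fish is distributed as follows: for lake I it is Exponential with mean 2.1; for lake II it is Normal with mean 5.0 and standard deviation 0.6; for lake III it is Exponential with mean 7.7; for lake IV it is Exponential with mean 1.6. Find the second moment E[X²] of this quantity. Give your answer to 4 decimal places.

48.4532

For each component E[X²] = Var + (mean)², giving I: 8.82; II: 25.36; III: 118.58; IV: 5.12.
Overall E[X²] = 0.17·8.82 + 0.26·25.36 + 0.33·118.58 + 0.24·5.12 = 48.4532.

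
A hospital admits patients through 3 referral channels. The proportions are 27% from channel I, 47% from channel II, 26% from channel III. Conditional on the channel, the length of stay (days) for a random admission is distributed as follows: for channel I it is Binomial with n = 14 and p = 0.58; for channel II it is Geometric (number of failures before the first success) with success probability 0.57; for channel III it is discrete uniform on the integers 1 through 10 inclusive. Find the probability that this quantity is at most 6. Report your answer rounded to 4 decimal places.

Conditional on each channel, P(X ≤ 6): I: 0.189603; II: 0.997282; III: 0.6.
By total probability, P(X ≤ 6) = 0.27·0.189603 + 0.47·0.997282 + 0.26·0.6 = 0.675915.

0.6759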